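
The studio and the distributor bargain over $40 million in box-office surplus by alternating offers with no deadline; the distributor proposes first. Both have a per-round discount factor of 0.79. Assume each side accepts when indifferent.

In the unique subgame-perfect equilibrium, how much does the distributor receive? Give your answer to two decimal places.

22.35

When the distributor proposes, the studio accepts any offer worth at least 0.79 times what the studio would get by proposing next round; and vice versa.
This gives x = 40 − 0.79y and y = 40 − 0.79x, where x and y are each side's share when it proposes.
Hence (1 − 0.79·0.79)x = 40(1 − 0.79), i.e. 0.3759·x = 8.4.
x ≈ 22.3464; the studio's share is 40 − x ≈ 17.6536.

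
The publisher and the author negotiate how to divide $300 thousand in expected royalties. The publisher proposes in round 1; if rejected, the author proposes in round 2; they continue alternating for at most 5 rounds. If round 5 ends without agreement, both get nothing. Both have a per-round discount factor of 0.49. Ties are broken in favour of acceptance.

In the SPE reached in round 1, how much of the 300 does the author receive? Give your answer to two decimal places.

Round 5 (the publisher proposes): the author will accept anything ≥ 0, so the publisher offers 0 and keeps 300.
Round 4 (the author proposes): the publisher can get 300 next round, worth 0.49 × 300 = 147 now; the author offers that and keeps 153.
Round 3 (the publisher proposes): the author can get 153 next round, worth 0.49 × 153 = 74.97 now; the publisher offers that and keeps 225.03.
Round 2 (the author proposes): the publisher can get 225.03 next round, worth 0.49 × 225.03 = 110.2647 now; the author offers that and keeps 189.7353.
Round 1 (the publisher proposes): the author can get 189.7353 next round, worth 0.49 × 189.7353 = 92.970297 now. The publisher offers 92.970297 and keeps 300 − 92.970297 = 207.029703.

92.97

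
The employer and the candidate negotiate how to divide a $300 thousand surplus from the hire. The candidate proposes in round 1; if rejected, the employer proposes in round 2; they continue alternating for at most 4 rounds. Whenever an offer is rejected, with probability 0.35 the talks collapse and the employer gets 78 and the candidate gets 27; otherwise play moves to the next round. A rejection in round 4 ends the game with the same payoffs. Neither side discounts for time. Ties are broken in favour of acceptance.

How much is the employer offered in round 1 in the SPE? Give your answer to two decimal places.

By backward induction:
Round 4 (the employer proposes): the candidate gets 27 if talks fail, so the employer offers 27 and keeps 273.
Round 3 (the candidate proposes): rejecting gives the employer an expected 0.65 × 273 + 0.35 × 78 = 204.75, so the candidate offers 204.75, keeping 95.25.
Round 2 (the employer proposes): rejecting gives the candidate an expected 0.65 × 95.25 + 0.35 × 27 = 71.3625, so the employer offers 71.3625, keeping 228.6375.
Round 1 (the candidate proposes): rejecting gives the employer an expected 0.65 × 228.6375 + 0.35 × 78 = 175.914375; the candidate offers that and keeps 124.085625.

175.91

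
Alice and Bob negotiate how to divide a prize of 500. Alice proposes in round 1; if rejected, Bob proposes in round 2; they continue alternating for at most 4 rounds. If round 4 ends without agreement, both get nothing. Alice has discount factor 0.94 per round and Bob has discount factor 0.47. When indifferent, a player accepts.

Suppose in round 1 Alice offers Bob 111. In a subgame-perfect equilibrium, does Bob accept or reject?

Reject

Work out Bob's continuation value if the offer is rejected.
Round 4 (Bob proposes): rejection yields 0 for Alice; Bob offers 0 and keeps 500.
Round 3 (Alice proposes): Bob can get 500 next round, worth 0.47 × 500 = 235 now, so Alice offers 235, keeping 265.
Round 2 (Bob proposes): Alice can get 265 next round, worth 0.94 × 265 = 249.1 now; Bob offers that and keeps 250.9.
So by rejecting in round 1, Bob gets 250.9 next round, worth 0.47 × 250.9 = 117.923 now.
Offer 111 < 117.923, so Bob rejects.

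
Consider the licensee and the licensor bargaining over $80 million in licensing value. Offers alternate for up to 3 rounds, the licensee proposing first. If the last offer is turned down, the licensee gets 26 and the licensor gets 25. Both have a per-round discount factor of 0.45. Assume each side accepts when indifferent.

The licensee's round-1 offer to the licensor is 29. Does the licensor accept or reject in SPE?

Accept

Round 3 (the licensee proposes): the licensor gets 25 if talks fail, so the licensee offers 25 and keeps 55.
Round 2 (the licensor proposes): the licensee can get 55 next round, worth 0.45 × 55 = 24.75 now; the licensor offers that and keeps 55.25.
So by rejecting in round 1, the licensor gets 55.25 next round, worth 0.45 × 55.25 = 24.8625 now.
Offer 29 ≥ 24.8625, so the licensor accepts.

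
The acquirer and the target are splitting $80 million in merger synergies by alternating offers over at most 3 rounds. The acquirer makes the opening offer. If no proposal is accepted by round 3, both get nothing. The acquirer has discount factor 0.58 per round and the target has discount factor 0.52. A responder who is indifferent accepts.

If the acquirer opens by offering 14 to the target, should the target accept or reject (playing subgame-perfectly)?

Reject

Round 3 (the acquirer proposes): the target will accept anything ≥ 0, so the acquirer offers 0 and keeps 80.
Round 2 (the target proposes): the acquirer can get 80 next round, worth 0.58 × 80 = 46.4 now. The target offers 46.4 and keeps 80 − 46.4 = 33.6.
So by rejecting in round 1, the target gets 33.6 next round, worth 0.52 × 33.6 = 17.472 now.
Offer 14 < 17.472, so the target rejects.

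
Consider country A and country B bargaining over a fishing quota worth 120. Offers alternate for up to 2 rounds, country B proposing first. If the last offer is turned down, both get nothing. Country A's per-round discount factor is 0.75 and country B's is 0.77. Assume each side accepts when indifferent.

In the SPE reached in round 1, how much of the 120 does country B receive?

Round 2 (country A proposes): country B will accept anything ≥ 0, so country A offers 0 and keeps 120.
Round 1 (country B proposes): country A can get 120 next round, worth 0.75 × 120 = 90 now; country B offers that and keeps 30.

30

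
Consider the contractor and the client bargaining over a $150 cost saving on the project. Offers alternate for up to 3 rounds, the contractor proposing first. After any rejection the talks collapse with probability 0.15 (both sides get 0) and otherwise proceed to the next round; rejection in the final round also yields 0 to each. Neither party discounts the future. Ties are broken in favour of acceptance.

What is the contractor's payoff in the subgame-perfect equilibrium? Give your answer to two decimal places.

130.88

Round 3 (the contractor proposes): rejection yields 0 for the client; the contractor offers 0 and keeps 150.
Round 2 (the client proposes): rejecting gives the contractor an expected 0.85 × 150 = 127.5, so the client offers 127.5, keeping 22.5.
Round 1 (the contractor proposes): rejecting gives the client an expected 0.85 × 22.5 = 19.125, so the contractor offers 19.125, keeping 130.875.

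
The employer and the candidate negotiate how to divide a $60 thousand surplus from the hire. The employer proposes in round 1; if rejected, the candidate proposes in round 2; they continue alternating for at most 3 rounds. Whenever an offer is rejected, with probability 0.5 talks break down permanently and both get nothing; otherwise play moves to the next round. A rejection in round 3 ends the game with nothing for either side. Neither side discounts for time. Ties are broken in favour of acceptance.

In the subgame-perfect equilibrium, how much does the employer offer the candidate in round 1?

Round 3 (the employer proposes): rejection yields 0 for the candidate; the employer offers 0 and keeps 60.
Round 2 (the candidate proposes): rejecting gives the employer an expected 0.5 × 60 = 30. The candidate offers 30 and keeps 60 − 30 = 30.
Round 1 (the employer proposes): rejecting gives the candidate an expected 0.5 × 30 = 15; the employer offers that and keeps 45.

15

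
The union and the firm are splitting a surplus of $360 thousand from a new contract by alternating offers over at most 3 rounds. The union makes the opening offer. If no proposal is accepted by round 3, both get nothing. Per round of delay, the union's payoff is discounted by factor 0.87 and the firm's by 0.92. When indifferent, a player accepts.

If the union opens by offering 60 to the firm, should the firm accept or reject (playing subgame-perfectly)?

Accept

Work out the firm's continuation value if the offer is rejected.
Round 3 (the union proposes): the firm will accept anything ≥ 0, so the union offers 0 and keeps 360.
Round 2 (the firm proposes): the union can get 360 next round, worth 0.87 × 360 = 313.2 now; the firm offers that and keeps 46.8.
So by rejecting in round 1, the firm gets 46.8 next round, worth 0.92 × 46.8 = 43.056 now.
Offer 60 ≥ 43.056, so the firm accepts.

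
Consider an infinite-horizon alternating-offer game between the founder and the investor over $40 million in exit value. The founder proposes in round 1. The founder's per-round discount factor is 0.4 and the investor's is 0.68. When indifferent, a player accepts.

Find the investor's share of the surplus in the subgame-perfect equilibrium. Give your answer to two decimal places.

22.42

When the founder proposes, the investor accepts any offer worth at least 0.68 times what the investor would get by proposing next round; and vice versa.
This gives x = 40 − 0.68y and y = 40 − 0.4x, where x and y are each side's share when it proposes.
Hence (1 − 0.68·0.4)x = 40(1 − 0.68), i.e. 0.728·x = 12.8.
x ≈ 17.5824; the investor's share is 40 − x ≈ 22.4176.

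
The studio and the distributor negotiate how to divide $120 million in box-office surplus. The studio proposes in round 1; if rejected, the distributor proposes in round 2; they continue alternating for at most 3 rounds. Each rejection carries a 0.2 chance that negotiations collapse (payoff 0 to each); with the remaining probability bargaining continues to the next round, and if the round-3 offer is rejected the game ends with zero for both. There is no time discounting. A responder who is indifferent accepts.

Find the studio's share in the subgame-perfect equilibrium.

100.8

Round 3 (the studio proposes): rejection yields 0 for the distributor; the studio offers 0 and keeps 120.
Round 2 (the distributor proposes): rejecting gives the studio an expected 0.8 × 120 = 96, so the distributor offers 96, keeping 24.
Round 1 (the studio proposes): rejecting gives the distributor an expected 0.8 × 24 = 19.2; the studio offers that and keeps 100.8.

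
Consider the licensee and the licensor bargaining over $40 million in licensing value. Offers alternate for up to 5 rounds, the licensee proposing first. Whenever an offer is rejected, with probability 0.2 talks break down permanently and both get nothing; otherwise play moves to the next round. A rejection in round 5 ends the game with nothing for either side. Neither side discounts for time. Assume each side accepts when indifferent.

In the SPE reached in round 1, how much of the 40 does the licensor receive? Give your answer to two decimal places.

10.50

Round 5 (the licensee proposes): rejection yields 0 for the licensor; the licensee offers 0 and keeps 40.
Round 4 (the licensor proposes): rejecting gives the licensee an expected 0.8 × 40 = 32; the licensor offers that and keeps 8.
Round 3 (the licensee proposes): rejecting gives the licensor an expected 0.8 × 8 = 6.4. The licensee offers 6.4 and keeps 40 − 6.4 = 33.6.
Round 2 (the licensor proposes): rejecting gives the licensee an expected 0.8 × 33.6 = 26.88, so the licensor offers 26.88, keeping 13.12.
Round 1 (the licensee proposes): rejecting gives the licensor an expected 0.8 × 13.12 = 10.496, so the licensee offers 10.496, keeping 29.504.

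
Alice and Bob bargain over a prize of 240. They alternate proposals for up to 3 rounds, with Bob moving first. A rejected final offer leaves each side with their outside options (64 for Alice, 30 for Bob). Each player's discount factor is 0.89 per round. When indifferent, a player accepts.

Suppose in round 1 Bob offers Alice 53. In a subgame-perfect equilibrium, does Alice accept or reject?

Work out Alice's continuation value if the offer is rejected.
Round 3 (Bob proposes): Alice gets 64 if talks fail, so Bob offers 64 and keeps 176.
Round 2 (Alice proposes): Bob can get 176 next round, worth 0.89 × 176 = 156.64 now; Alice offers that and keeps 83.36.
So by rejecting in round 1, Alice gets 83.36 next round, worth 0.89 × 83.36 = 74.1904 now.
Offer 53 < 74.1904, so Alice rejects.

Reject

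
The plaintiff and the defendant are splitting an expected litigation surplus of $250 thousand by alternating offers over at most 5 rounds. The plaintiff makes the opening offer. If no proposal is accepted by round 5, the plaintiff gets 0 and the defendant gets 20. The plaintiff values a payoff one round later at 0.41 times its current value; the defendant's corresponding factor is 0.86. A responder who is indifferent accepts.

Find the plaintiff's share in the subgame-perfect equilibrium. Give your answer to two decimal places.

75.94

Round 5 (the plaintiff proposes): the defendant gets 20 if talks fail, so the plaintiff offers 20 and keeps 230.
Round 4 (the defendant proposes): the plaintiff can get 230 next round, worth 0.41 × 230 = 94.3 now, so the defendant offers 94.3, keeping 155.7.
Round 3 (the plaintiff proposes): the defendant can get 155.7 next round, worth 0.86 × 155.7 = 133.902 now. The plaintiff offers 133.902 and keeps 250 − 133.902 = 116.098.
Round 2 (the defendant proposes): the plaintiff can get 116.098 next round, worth 0.41 × 116.098 = 47.60018 now, so the defendant offers 47.60018, keeping 202.39982.
Round 1 (the plaintiff proposes): the defendant can get 202.39982 next round, worth 0.86 × 202.39982 = 174.0638452 now, so the plaintiff offers 174.0638452, keeping 75.9361548.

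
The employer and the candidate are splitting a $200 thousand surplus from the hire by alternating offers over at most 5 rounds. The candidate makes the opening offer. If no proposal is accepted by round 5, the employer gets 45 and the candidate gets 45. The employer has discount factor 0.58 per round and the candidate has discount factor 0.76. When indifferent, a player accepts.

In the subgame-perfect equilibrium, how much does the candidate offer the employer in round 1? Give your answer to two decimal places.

Solve by backward induction from round 5.
Round 5 (the candidate proposes): the employer gets 45 if talks fail, so the candidate offers 45 and keeps 155.
Round 4 (the employer proposes): the candidate can get 155 next round, worth 0.76 × 155 = 117.8 now. The employer offers 117.8 and keeps 200 − 117.8 = 82.2.
Round 3 (the candidate proposes): the employer can get 82.2 next round, worth 0.58 × 82.2 = 47.676 now. The candidate offers 47.676 and keeps 200 − 47.676 = 152.324.
Round 2 (the employer proposes): the candidate can get 152.324 next round, worth 0.76 × 152.324 = 115.76624 now. The employer offers 115.76624 and keeps 200 − 115.76624 = 84.23376.
Round 1 (the candidate proposes): the employer can get 84.23376 next round, worth 0.58 × 84.23376 = 48.8555808 now. The candidate offers 48.8555808 and keeps 200 − 48.8555808 = 151.1444192.

48.86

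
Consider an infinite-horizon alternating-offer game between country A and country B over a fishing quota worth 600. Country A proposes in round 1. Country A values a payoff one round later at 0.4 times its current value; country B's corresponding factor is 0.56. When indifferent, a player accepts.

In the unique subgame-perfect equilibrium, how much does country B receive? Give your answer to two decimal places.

259.79

When country A proposes, country B accepts any offer worth at least 0.56 times what country B would get by proposing next round; and vice versa.
This gives x = 600 − 0.56y and y = 600 − 0.4x, where x and y are each side's share when it proposes.
Hence (1 − 0.56·0.4)x = 600(1 − 0.56), i.e. 0.776·x = 264.
x ≈ 340.2062; country B's share is 600 − x ≈ 259.7938.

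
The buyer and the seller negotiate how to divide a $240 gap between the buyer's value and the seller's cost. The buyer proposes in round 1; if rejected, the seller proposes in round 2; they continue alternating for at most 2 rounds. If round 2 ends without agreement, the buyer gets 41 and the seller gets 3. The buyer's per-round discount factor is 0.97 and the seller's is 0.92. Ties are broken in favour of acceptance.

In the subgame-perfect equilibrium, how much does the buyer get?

Round 2 (the seller proposes): the buyer gets 41 if talks fail, so the seller offers 41 and keeps 199.
Round 1 (the buyer proposes): the seller can get 199 next round, worth 0.92 × 199 = 183.08 now. The buyer offers 183.08 and keeps 240 − 183.08 = 56.92.

56.92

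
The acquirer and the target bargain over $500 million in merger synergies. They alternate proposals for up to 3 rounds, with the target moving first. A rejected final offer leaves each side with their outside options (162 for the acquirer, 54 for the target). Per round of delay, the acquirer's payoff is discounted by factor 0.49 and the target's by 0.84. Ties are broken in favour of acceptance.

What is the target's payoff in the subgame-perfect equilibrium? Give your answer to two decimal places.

394.12

Round 3 (the target proposes): the acquirer gets 162 if talks fail, so the target offers 162 and keeps 338.
Round 2 (the acquirer proposes): the target can get 338 next round, worth 0.84 × 338 = 283.92 now; the acquirer offers that and keeps 216.08.
Round 1 (the target proposes): the acquirer can get 216.08 next round, worth 0.49 × 216.08 = 105.8792 now; the target offers that and keeps 394.1208.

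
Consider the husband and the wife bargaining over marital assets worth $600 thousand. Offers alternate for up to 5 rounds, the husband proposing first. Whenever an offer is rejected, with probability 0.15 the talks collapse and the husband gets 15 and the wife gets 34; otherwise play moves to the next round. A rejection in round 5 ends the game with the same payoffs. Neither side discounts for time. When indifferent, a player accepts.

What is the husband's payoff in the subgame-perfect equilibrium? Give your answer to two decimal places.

444.99

Round 5 (the husband proposes): the wife gets 34 if talks fail, so the husband offers 34 and keeps 566.
Round 4 (the wife proposes): rejecting gives the husband an expected 0.85 × 566 + 0.15 × 15 = 483.35. The wife offers 483.35 and keeps 600 − 483.35 = 116.65.
Round 3 (the husband proposes): rejecting gives the wife an expected 0.85 × 116.65 + 0.15 × 34 = 104.2525. The husband offers 104.2525 and keeps 600 − 104.2525 = 495.7475.
Round 2 (the wife proposes): rejecting gives the husband an expected 0.85 × 495.7475 + 0.15 × 15 = 423.635375, so the wife offers 423.635375, keeping 176.364625.
Round 1 (the husband proposes): rejecting gives the wife an expected 0.85 × 176.364625 + 0.15 × 34 = 155.00993125. The husband offers 155.00993125 and keeps 600 − 155.00993125 = 444.99006875.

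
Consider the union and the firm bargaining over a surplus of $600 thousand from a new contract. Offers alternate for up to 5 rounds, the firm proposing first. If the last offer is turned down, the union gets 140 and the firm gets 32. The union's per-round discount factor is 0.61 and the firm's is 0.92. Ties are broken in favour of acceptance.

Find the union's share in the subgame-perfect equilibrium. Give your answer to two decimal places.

89.80

Round 5 (the firm proposes): the union gets 140 if talks fail, so the firm offers 140 and keeps 460.
Round 4 (the union proposes): the firm can get 460 next round, worth 0.92 × 460 = 423.2 now; the union offers that and keeps 176.8.
Round 3 (the firm proposes): the union can get 176.8 next round, worth 0.61 × 176.8 = 107.848 now, so the firm offers 107.848, keeping 492.152.
Round 2 (the union proposes): the firm can get 492.152 next round, worth 0.92 × 492.152 = 452.77984 now, so the union offers 452.77984, keeping 147.22016.
Round 1 (the firm proposes): the union can get 147.22016 next round, worth 0.61 × 147.22016 = 89.8042976 now, so the firm offers 89.8042976, keeping 510.1957024.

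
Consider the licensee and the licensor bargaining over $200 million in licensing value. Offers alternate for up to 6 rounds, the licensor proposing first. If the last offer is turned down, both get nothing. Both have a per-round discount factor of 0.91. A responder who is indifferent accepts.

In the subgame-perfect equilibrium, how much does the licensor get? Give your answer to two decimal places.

45.25

Round 6 (the licensee proposes): rejection yields 0 for the licensor; the licensee offers 0 and keeps 200.
Round 5 (the licensor proposes): the licensee can get 200 next round, worth 0.91 × 200 = 182 now; the licensor offers that and keeps 18.
Round 4 (the licensee proposes): the licensor can get 18 next round, worth 0.91 × 18 = 16.38 now; the licensee offers that and keeps 183.62.
Round 3 (the licensor proposes): the licensee can get 183.62 next round, worth 0.91 × 183.62 = 167.0942 now; the licensor offers that and keeps 32.9058.
Round 2 (the licensee proposes): the licensor can get 32.9058 next round, worth 0.91 × 32.9058 = 29.944278 now. The licensee offers 29.944278 and keeps 200 − 29.944278 = 170.055722.
Round 1 (the licensor proposes): the licensee can get 170.055722 next round, worth 0.91 × 170.055722 = 154.75070702 now. The licensor offers 154.75070702 and keeps 200 − 154.75070702 = 45.24929298.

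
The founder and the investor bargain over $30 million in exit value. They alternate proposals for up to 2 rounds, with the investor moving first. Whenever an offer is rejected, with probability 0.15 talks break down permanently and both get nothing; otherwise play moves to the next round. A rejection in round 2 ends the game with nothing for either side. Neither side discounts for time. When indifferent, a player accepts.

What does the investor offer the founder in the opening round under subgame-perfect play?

25.5

Round 2 (the founder proposes): the investor will accept anything ≥ 0, so the founder offers 0 and keeps 30.
Round 1 (the investor proposes): rejecting gives the founder an expected 0.85 × 30 = 25.5. The investor offers 25.5 and keeps 30 − 25.5 = 4.5.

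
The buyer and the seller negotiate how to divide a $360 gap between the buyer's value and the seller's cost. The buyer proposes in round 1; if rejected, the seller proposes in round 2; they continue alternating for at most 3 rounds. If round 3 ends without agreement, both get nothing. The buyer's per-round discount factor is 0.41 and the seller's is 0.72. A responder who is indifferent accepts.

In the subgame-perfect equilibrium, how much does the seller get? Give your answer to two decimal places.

152.93

By backward induction:
Round 3 (the buyer proposes): rejection yields 0 for the seller; the buyer offers 0 and keeps 360.
Round 2 (the seller proposes): the buyer can get 360 next round, worth 0.41 × 360 = 147.6 now; the seller offers that and keeps 212.4.
Round 1 (the buyer proposes): the seller can get 212.4 next round, worth 0.72 × 212.4 = 152.928 now, so the buyer offers 152.928, keeping 207.072.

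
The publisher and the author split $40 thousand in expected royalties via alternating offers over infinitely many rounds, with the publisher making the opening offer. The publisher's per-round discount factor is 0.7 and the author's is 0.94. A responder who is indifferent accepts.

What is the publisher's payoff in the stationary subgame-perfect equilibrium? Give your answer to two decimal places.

7.02

When the publisher proposes, the author accepts any offer worth at least 0.94 times what the author would get by proposing next round; and vice versa.
This gives x = 40 − 0.94y and y = 40 − 0.7x, where x and y are each side's share when it proposes.
Hence (1 − 0.94·0.7)x = 40(1 − 0.94), i.e. 0.342·x = 2.4.
x ≈ 7.0175; the author's share is 40 − x ≈ 32.9825.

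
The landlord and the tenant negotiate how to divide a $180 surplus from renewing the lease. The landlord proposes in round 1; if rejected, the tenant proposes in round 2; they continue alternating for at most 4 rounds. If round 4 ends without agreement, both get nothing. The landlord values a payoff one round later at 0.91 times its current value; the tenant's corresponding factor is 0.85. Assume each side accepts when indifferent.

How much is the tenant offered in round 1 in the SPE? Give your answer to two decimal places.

132.12

By backward induction:
Round 4 (the tenant proposes): the landlord will accept anything ≥ 0, so the tenant offers 0 and keeps 180.
Round 3 (the landlord proposes): the tenant can get 180 next round, worth 0.85 × 180 = 153 now, so the landlord offers 153, keeping 27.
Round 2 (the tenant proposes): the landlord can get 27 next round, worth 0.91 × 27 = 24.57 now. The tenant offers 24.57 and keeps 180 − 24.57 = 155.43.
Round 1 (the landlord proposes): the tenant can get 155.43 next round, worth 0.85 × 155.43 = 132.1155 now. The landlord offers 132.1155 and keeps 180 − 132.1155 = 47.8845.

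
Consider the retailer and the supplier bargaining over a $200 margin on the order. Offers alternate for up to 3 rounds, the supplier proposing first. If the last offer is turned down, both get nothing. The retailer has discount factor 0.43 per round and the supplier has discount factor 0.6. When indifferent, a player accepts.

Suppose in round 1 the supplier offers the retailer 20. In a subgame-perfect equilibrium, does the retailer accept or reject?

Reject

Round 3 (the supplier proposes): the retailer will accept anything ≥ 0, so the supplier offers 0 and keeps 200.
Round 2 (the retailer proposes): the supplier can get 200 next round, worth 0.6 × 200 = 120 now. The retailer offers 120 and keeps 200 − 120 = 80.
So by rejecting in round 1, the retailer gets 80 next round, worth 0.43 × 80 = 34.4 now.
Offer 20 < 34.4, so the retailer rejects.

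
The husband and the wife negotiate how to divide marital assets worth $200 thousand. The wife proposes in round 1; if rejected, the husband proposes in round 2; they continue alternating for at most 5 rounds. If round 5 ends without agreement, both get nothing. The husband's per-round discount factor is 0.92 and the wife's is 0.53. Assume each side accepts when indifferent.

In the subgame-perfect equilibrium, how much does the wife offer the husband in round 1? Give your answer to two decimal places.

128.65

Round 5 (the wife proposes): rejection yields 0 for the husband; the wife offers 0 and keeps 200.
Round 4 (the husband proposes): the wife can get 200 next round, worth 0.53 × 200 = 106 now, so the husband offers 106, keeping 94.
Round 3 (the wife proposes): the husband can get 94 next round, worth 0.92 × 94 = 86.48 now, so the wife offers 86.48, keeping 113.52.
Round 2 (the husband proposes): the wife can get 113.52 next round, worth 0.53 × 113.52 = 60.1656 now. The husband offers 60.1656 and keeps 200 − 60.1656 = 139.8344.
Round 1 (the wife proposes): the husband can get 139.8344 next round, worth 0.92 × 139.8344 = 128.647648 now, so the wife offers 128.647648, keeping 71.352352.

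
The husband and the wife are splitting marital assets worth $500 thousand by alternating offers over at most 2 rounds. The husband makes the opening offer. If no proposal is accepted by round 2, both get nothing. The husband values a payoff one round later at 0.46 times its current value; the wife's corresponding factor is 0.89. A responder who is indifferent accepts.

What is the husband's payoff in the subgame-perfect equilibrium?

Round 2 (the wife proposes): the husband will accept anything ≥ 0, so the wife offers 0 and keeps 500.
Round 1 (the husband proposes): the wife can get 500 next round, worth 0.89 × 500 = 445 now; the husband offers that and keeps 55.

55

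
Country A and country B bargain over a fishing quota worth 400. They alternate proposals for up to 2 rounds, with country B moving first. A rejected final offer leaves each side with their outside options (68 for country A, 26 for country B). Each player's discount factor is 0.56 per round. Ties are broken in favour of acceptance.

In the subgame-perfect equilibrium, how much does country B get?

190.56

Round 2 (country A proposes): country B gets 26 if talks fail, so country A offers 26 and keeps 374.
Round 1 (country B proposes): country A can get 374 next round, worth 0.56 × 374 = 209.44 now; country B offers that and keeps 190.56.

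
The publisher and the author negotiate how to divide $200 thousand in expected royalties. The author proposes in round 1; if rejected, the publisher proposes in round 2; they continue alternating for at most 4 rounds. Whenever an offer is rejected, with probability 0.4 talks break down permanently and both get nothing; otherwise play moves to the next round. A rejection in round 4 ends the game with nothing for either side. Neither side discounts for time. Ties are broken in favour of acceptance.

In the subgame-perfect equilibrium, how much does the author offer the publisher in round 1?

Round 4 (the publisher proposes): the author will accept anything ≥ 0, so the publisher offers 0 and keeps 200.
Round 3 (the author proposes): rejecting gives the publisher an expected 0.6 × 200 = 120. The author offers 120 and keeps 200 − 120 = 80.
Round 2 (the publisher proposes): rejecting gives the author an expected 0.6 × 80 = 48. The publisher offers 48 and keeps 200 − 48 = 152.
Round 1 (the author proposes): rejecting gives the publisher an expected 0.6 × 152 = 91.2; the author offers that and keeps 108.8.

91.2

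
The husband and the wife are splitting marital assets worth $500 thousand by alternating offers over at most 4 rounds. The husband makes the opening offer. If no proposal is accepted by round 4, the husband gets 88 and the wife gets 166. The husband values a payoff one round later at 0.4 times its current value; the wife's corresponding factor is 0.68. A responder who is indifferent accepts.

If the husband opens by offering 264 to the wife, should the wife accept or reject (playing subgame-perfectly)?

Work out the wife's continuation value if the offer is rejected.
Round 4 (the wife proposes): the husband gets 88 if talks fail, so the wife offers 88 and keeps 412.
Round 3 (the husband proposes): the wife can get 412 next round, worth 0.68 × 412 = 280.16 now, so the husband offers 280.16, keeping 219.84.
Round 2 (the wife proposes): the husband can get 219.84 next round, worth 0.4 × 219.84 = 87.936 now; the wife offers that and keeps 412.064.
So by rejecting in round 1, the wife gets 412.064 next round, worth 0.68 × 412.064 = 280.20352 now.
Offer 264 < 280.20352, so the wife rejects.

Reject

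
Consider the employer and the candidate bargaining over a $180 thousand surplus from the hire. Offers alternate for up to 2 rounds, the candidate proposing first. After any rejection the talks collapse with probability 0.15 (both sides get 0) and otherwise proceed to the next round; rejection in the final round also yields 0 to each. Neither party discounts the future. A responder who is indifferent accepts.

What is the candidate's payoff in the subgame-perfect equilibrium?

Round 2 (the employer proposes): the candidate will accept anything ≥ 0, so the employer offers 0 and keeps 180.
Round 1 (the candidate proposes): rejecting gives the employer an expected 0.85 × 180 = 153, so the candidate offers 153, keeping 27.

27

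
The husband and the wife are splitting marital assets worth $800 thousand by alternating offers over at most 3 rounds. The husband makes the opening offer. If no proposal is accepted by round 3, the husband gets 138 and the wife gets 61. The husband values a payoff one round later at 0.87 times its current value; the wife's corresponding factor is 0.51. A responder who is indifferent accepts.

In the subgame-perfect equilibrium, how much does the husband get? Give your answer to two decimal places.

Round 3 (the husband proposes): the wife gets 61 if talks fail, so the husband offers 61 and keeps 739.
Round 2 (the wife proposes): the husband can get 739 next round, worth 0.87 × 739 = 642.93 now, so the wife offers 642.93, keeping 157.07.
Round 1 (the husband proposes): the wife can get 157.07 next round, worth 0.51 × 157.07 = 80.1057 now. The husband offers 80.1057 and keeps 800 − 80.1057 = 719.8943.

719.89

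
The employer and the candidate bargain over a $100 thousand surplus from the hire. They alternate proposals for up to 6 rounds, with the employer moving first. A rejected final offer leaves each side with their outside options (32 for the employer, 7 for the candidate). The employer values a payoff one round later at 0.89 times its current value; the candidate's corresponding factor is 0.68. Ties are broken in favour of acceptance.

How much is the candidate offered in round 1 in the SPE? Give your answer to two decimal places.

28.94

Solve by backward induction from round 6.
Round 6 (the candidate proposes): the employer gets 32 if talks fail, so the candidate offers 32 and keeps 68.
Round 5 (the employer proposes): the candidate can get 68 next round, worth 0.68 × 68 = 46.24 now, so the employer offers 46.24, keeping 53.76.
Round 4 (the candidate proposes): the employer can get 53.76 next round, worth 0.89 × 53.76 = 47.8464 now. The candidate offers 47.8464 and keeps 100 − 47.8464 = 52.1536.
Round 3 (the employer proposes): the candidate can get 52.1536 next round, worth 0.68 × 52.1536 = 35.464448 now. The employer offers 35.464448 and keeps 100 − 35.464448 = 64.535552.
Round 2 (the candidate proposes): the employer can get 64.535552 next round, worth 0.89 × 64.535552 = 57.43664128 now. The candidate offers 57.43664128 and keeps 100 − 57.43664128 = 42.56335872.
Round 1 (the employer proposes): the candidate can get 42.56335872 next round, worth 0.68 × 42.56335872 = 28.9430839296 now, so the employer offers 28.9430839296, keeping 71.0569160704.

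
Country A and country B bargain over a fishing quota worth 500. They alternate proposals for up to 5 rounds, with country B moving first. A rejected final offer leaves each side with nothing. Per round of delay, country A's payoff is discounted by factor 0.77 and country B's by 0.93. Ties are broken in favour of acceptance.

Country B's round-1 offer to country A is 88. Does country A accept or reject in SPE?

Accept

Round 5 (country B proposes): country A will accept anything ≥ 0, so country B offers 0 and keeps 500.
Round 4 (country A proposes): country B can get 500 next round, worth 0.93 × 500 = 465 now. Country A offers 465 and keeps 500 − 465 = 35.
Round 3 (country B proposes): country A can get 35 next round, worth 0.77 × 35 = 26.95 now, so country B offers 26.95, keeping 473.05.
Round 2 (country A proposes): country B can get 473.05 next round, worth 0.93 × 473.05 = 439.9365 now, so country A offers 439.9365, keeping 60.0635.
So by rejecting in round 1, country A gets 60.0635 next round, worth 0.77 × 60.0635 = 46.248895 now.
Offer 88 ≥ 46.248895, so country A accepts.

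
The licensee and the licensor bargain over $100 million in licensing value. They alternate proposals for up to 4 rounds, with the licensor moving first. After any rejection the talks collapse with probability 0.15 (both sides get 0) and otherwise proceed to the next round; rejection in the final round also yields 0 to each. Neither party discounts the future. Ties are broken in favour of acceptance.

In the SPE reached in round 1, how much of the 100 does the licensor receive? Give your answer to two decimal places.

25.84

Round 4 (the licensee proposes): the licensor will accept anything ≥ 0, so the licensee offers 0 and keeps 100.
Round 3 (the licensor proposes): rejecting gives the licensee an expected 0.85 × 100 = 85, so the licensor offers 85, keeping 15.
Round 2 (the licensee proposes): rejecting gives the licensor an expected 0.85 × 15 = 12.75, so the licensee offers 12.75, keeping 87.25.
Round 1 (the licensor proposes): rejecting gives the licensee an expected 0.85 × 87.25 = 74.1625; the licensor offers that and keeps 25.8375.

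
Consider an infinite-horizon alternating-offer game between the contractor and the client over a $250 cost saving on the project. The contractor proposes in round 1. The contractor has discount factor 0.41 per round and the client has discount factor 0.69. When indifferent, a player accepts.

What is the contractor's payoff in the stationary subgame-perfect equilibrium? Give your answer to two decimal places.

108.07

When the contractor proposes, the client accepts any offer worth at least 0.69 times what the client would get by proposing next round; and vice versa.
This gives x = 250 − 0.69y and y = 250 − 0.41x, where x and y are each side's share when it proposes.
Hence (1 − 0.69·0.41)x = 250(1 − 0.69), i.e. 0.7171·x = 77.5.
x ≈ 108.0742; the client's share is 250 − x ≈ 141.9258.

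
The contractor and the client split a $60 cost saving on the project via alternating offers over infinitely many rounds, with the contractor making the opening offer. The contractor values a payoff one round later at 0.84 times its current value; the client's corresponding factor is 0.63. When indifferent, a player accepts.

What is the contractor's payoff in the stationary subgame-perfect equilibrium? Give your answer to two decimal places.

47.15

Let x be the contractor's share when the contractor proposes and y be the client's share when the client proposes.
The client accepts iff offered ≥ 0.63·y, so x = 60 − 0.63y. Symmetrically y = 60 − 0.84x.
Substituting: x = 60 − 0.63(60 − 0.84x), giving x(1 − 0.84·0.63) = 60(1 − 0.63).
So x = 60 × 0.37 / 0.4708 ≈ 47.1538, and the client receives 60 − x ≈ 12.8462.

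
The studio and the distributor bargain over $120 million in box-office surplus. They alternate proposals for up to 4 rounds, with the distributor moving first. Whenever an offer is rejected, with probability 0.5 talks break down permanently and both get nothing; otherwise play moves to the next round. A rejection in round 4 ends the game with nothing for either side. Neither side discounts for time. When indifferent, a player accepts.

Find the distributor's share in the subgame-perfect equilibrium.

By backward induction:
Round 4 (the studio proposes): the distributor will accept anything ≥ 0, so the studio offers 0 and keeps 120.
Round 3 (the distributor proposes): rejecting gives the studio an expected 0.5 × 120 = 60; the distributor offers that and keeps 60.
Round 2 (the studio proposes): rejecting gives the distributor an expected 0.5 × 60 = 30, so the studio offers 30, keeping 90.
Round 1 (the distributor proposes): rejecting gives the studio an expected 0.5 × 90 = 45. The distributor offers 45 and keeps 120 − 45 = 75.

75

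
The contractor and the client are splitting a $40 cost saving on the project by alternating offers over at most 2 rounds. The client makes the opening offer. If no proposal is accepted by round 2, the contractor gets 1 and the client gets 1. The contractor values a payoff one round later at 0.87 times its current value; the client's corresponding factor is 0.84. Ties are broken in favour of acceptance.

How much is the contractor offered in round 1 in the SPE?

Round 2 (the contractor proposes): the client gets 1 if talks fail, so the contractor offers 1 and keeps 39.
Round 1 (the client proposes): the contractor can get 39 next round, worth 0.87 × 39 = 33.93 now, so the client offers 33.93, keeping 6.07.

33.93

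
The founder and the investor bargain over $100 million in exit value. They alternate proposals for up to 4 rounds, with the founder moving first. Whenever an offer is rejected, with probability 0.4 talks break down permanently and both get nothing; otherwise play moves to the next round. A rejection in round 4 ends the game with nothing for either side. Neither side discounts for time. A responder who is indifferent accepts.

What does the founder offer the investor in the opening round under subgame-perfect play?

45.6

Round 4 (the investor proposes): the founder will accept anything ≥ 0, so the investor offers 0 and keeps 100.
Round 3 (the founder proposes): rejecting gives the investor an expected 0.6 × 100 = 60; the founder offers that and keeps 40.
Round 2 (the investor proposes): rejecting gives the founder an expected 0.6 × 40 = 24. The investor offers 24 and keeps 100 − 24 = 76.
Round 1 (the founder proposes): rejecting gives the investor an expected 0.6 × 76 = 45.6; the founder offers that and keeps 54.4.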